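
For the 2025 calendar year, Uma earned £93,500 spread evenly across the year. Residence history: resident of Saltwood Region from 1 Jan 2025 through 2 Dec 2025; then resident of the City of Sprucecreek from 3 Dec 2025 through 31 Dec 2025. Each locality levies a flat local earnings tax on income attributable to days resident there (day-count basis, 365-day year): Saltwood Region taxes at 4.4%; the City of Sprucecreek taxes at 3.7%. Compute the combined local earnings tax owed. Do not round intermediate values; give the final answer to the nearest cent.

Saltwood Region, 1 Jan – 2 Dec 2025: 336 days → £93,500 × 4.4% × 336/365 = £3,787.1342
The City of Sprucecreek, 3 Dec – 31 Dec 2025: 29 days → £93,500 × 3.7% × 29/365 = £274.8644
Total = £4,061.9986

£4,062.00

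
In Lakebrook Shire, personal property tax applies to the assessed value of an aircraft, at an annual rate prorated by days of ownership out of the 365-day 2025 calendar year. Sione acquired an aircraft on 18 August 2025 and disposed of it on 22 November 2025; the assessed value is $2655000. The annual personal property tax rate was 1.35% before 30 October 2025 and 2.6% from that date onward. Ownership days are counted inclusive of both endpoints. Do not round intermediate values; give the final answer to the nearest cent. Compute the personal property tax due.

$11707.46

18 August – 29 October 2025: 73 days at 1.35% → $2655000 × 1.35% × 73/365 = $7168.5000
30 October – 22 November 2025: 24 days at 2.6% → $2655000 × 2.6% × 24/365 = $4538.9589
Total = $11707.4589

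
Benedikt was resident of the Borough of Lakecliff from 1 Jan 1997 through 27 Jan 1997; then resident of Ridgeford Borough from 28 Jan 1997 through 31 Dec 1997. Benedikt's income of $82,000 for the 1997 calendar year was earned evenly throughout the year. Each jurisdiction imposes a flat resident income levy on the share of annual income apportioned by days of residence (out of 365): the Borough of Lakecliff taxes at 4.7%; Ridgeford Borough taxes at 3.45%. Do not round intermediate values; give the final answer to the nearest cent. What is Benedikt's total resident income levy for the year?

$2,904.82

The Borough of Lakecliff, 1 Jan – 27 Jan 1997: 27 days → $82,000 × 4.7% × 27/365 = $285.0904
Ridgeford Borough, 28 Jan – 31 Dec 1997: 338 days → $82,000 × 3.45% × 338/365 = $2,619.7315
Total = $2,904.8219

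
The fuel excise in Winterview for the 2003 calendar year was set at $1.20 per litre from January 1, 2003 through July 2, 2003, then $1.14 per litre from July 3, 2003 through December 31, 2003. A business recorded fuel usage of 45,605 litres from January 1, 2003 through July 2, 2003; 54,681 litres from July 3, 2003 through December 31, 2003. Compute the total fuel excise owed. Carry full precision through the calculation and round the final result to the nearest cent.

$117,062.34

January 1 – July 2, 2003: 45,605 litres at $1.20/litre → $54,726.00
July 3 – December 31, 2003: 54,681 litres at $1.14/litre → $62,336.34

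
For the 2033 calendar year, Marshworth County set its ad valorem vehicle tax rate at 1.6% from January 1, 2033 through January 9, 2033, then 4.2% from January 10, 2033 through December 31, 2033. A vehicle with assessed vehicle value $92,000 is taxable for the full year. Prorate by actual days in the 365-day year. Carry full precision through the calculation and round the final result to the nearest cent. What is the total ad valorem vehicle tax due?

January 1 – January 9, 2033: 9 days at 1.6% → $92,000 × 1.6% × 9/365 = $36.2959
January 10 – December 31, 2033: 356 days at 4.2% → $92,000 × 4.2% × 356/365 = $3,768.7233
Total = $3,805.0192

$3,805.02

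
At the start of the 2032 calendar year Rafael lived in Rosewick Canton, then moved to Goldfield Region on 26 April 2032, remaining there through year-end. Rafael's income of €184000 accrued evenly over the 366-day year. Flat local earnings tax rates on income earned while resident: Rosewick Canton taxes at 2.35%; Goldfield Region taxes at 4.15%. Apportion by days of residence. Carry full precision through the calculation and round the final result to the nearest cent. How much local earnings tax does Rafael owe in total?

€6586.30

Rosewick Canton, 1 January – 25 April 2032: 116 days → €184000 × 2.35% × 116/366 = €1370.4481
Goldfield Region, 26 April – 31 December 2032: 250 days → €184000 × 4.15% × 250/366 = €5215.8470
Total = €6586.2951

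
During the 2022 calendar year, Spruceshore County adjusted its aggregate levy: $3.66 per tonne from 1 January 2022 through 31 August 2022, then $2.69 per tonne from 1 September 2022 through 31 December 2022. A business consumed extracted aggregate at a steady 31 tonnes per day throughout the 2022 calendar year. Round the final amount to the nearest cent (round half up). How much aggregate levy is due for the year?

$37744.36

1 January – 31 August 2022: 243 days × 31 tonnes/day = 7,533 tonnes at $3.66/tonne → $27570.78
1 September – 31 December 2022: 122 days × 31 tonnes/day = 3,782 tonnes at $2.69/tonne → $10173.58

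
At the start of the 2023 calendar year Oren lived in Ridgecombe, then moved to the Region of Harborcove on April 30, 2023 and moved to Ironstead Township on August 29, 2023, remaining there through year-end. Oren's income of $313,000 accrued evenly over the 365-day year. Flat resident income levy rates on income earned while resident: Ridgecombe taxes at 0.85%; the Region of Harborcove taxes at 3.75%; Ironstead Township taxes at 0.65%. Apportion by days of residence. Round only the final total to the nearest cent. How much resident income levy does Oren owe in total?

Ridgecombe, January 1 – April 29, 2023: 119 days → $313,000 × 0.85% × 119/365 = $867.3959
The Region of Harborcove, April 30 – August 28, 2023: 121 days → $313,000 × 3.75% × 121/365 = $3,891.0616
Ironstead Township, August 29 – December 31, 2023: 125 days → $313,000 × 0.65% × 125/365 = $696.7466
Total = $5,455.2041

$5,455.20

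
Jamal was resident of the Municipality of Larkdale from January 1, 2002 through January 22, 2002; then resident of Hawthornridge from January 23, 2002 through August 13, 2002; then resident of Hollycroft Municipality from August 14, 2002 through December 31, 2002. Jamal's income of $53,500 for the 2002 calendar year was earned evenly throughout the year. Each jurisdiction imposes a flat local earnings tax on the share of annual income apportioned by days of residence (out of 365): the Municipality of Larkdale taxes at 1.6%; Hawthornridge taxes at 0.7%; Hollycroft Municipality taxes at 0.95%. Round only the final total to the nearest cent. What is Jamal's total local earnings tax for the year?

The Municipality of Larkdale, January 1 – January 22, 2002: 22 days → $53,500 × 1.6% × 22/365 = $51.5945
Hawthornridge, January 23 – August 13, 2002: 203 days → $53,500 × 0.7% × 203/365 = $208.2836
Hollycroft Municipality, August 14 – December 31, 2002: 140 days → $53,500 × 0.95% × 140/365 = $194.9452
Total = $454.8233

$454.82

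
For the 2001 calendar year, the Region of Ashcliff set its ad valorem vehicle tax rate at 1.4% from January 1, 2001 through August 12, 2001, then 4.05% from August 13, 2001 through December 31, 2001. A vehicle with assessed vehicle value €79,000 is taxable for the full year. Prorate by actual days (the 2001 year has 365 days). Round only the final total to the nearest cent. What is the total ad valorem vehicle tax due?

January 1 – August 12, 2001: 224 days at 1.4% → €79,000 × 1.4% × 224/365 = €678.7507
August 13 – December 31, 2001: 141 days at 4.05% → €79,000 × 4.05% × 141/365 = €1,235.9712
Total = €1,914.7219

€1,914.72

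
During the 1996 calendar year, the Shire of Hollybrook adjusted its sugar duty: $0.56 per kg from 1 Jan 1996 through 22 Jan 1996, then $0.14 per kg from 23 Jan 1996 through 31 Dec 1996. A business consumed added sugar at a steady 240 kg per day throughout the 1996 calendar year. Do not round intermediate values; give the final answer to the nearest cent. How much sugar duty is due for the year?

$14,515.20

1 Jan – 22 Jan 1996: 22 days × 240 kg/day = 5,280 kg at $0.56/kg → $2,956.80
23 Jan – 31 Dec 1996: 344 days × 240 kg/day = 82,560 kg at $0.14/kg → $11,558.40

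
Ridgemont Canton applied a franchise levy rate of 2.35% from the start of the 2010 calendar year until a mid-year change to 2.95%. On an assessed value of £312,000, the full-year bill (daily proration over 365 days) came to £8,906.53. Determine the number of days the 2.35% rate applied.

58 days

Let d = days at the first rate; then 365 − d days at the second rate.
£312,000 × [2.35%·d + 2.95%·(365−d)] / 365 = £8,906.53
Solving gives d = 58, so the new rate took effect on February 28, 2010.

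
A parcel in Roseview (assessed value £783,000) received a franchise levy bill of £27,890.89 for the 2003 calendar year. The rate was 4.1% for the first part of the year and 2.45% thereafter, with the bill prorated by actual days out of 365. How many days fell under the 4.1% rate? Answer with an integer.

246 days

Let d = days at the first rate; then 365 − d days at the second rate.
£783,000 × [4.1%·d + 2.45%·(365−d)] / 365 = £27,890.89
Solving gives d = 246, so the new rate took effect on 4 Sep 2003.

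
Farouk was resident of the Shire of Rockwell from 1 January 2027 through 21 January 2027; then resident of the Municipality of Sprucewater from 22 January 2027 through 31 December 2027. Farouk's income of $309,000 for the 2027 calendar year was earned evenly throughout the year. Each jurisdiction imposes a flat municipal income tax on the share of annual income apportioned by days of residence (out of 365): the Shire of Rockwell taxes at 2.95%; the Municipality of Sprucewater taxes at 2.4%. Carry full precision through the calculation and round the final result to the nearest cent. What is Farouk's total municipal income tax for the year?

The Shire of Rockwell, 1 January – 21 January 2027: 21 days → $309,000 × 2.95% × 21/365 = $524.4534
The Municipality of Sprucewater, 22 January – 31 December 2027: 344 days → $309,000 × 2.4% × 344/365 = $6,989.3260
Total = $7,513.7795

$7,513.78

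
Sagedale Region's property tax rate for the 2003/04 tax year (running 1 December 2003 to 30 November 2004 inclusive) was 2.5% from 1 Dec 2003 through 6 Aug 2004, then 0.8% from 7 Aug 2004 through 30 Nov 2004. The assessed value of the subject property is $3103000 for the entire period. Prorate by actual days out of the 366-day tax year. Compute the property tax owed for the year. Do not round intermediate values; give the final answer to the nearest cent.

1 Dec 2003 – 6 Aug 2004: 250 days at 2.5% → $3103000 × 2.5% × 250/366 = $52988.3880
7 Aug – 30 Nov 2004: 116 days at 0.8% → $3103000 × 0.8% × 116/366 = $7867.7158
Total = $60856.1038

$60856.10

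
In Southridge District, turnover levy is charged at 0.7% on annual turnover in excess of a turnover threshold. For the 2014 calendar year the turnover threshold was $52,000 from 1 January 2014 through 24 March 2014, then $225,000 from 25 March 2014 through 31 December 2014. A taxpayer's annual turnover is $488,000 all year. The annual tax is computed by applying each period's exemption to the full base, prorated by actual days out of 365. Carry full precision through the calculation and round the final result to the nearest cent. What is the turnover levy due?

1 January – 24 March 2014: 83 days, exemption $52,000 → ($488,000 − $52,000) × 0.7% × 83/365 = $694.0164
25 March – 31 December 2014: 282 days, exemption $225,000 → ($488,000 − $225,000) × 0.7% × 282/365 = $1,422.3616
Total = $2,116.3781

$2,116.38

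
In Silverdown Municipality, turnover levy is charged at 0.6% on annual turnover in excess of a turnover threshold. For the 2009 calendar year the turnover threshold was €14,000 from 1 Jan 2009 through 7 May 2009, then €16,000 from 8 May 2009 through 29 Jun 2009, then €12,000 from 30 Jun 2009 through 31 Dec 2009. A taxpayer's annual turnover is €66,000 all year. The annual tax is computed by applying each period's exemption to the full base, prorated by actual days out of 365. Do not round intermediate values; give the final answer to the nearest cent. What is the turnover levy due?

€316.34

1 Jan – 7 May 2009: 127 days, exemption €14,000 → (€66,000 − €14,000) × 0.6% × 127/365 = €108.5589
8 May – 29 Jun 2009: 53 days, exemption €16,000 → (€66,000 − €16,000) × 0.6% × 53/365 = €43.5616
30 Jun – 31 Dec 2009: 185 days, exemption €12,000 → (€66,000 − €12,000) × 0.6% × 185/365 = €164.2192
Total = €316.3397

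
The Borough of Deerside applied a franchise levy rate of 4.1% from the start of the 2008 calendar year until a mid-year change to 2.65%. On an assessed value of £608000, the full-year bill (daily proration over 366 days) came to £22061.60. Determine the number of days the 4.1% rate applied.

Let d = days at the first rate; then 366 − d days at the second rate.
£608000 × [4.1%·d + 2.65%·(366−d)] / 366 = £22061.60
Solving gives d = 247, so the new rate took effect on 4 Sep 2008.

247 days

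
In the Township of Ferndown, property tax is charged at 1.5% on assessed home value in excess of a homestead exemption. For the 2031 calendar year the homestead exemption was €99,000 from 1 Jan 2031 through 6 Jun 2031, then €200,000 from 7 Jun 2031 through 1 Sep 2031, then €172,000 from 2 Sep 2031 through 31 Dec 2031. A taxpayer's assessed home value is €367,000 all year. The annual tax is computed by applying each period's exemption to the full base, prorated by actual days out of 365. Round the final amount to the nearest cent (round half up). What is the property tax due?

1 Jan – 6 Jun 2031: 157 days, exemption €99,000 → (€367,000 − €99,000) × 1.5% × 157/365 = €1,729.1507
7 Jun – 1 Sep 2031: 87 days, exemption €200,000 → (€367,000 − €200,000) × 1.5% × 87/365 = €597.0822
2 Sep – 31 Dec 2031: 121 days, exemption €172,000 → (€367,000 − €172,000) × 1.5% × 121/365 = €969.6575
Total = €3,295.8904

€3,295.89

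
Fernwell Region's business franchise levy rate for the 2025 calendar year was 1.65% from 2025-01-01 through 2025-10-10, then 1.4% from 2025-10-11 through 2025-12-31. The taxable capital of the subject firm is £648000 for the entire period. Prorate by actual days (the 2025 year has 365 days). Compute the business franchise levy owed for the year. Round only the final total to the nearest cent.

2025-01-01 to 2025-10-10: 283 days at 1.65% → £648000 × 1.65% × 283/365 = £8289.9616
2025-10-11 to 2025-12-31: 82 days at 1.4% → £648000 × 1.4% × 82/365 = £2038.0932
Total = £10328.0548

£10328.05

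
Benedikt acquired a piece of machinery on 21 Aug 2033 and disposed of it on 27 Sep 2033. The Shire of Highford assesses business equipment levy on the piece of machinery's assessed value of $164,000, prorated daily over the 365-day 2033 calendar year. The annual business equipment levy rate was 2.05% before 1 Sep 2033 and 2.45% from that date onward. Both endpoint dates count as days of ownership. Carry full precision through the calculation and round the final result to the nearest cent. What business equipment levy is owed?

21 Aug – 31 Aug 2033: 11 days at 2.05% → $164,000 × 2.05% × 11/365 = $101.3205
1 Sep – 27 Sep 2033: 27 days at 2.45% → $164,000 × 2.45% × 27/365 = $297.2219
Total = $398.5425

$398.54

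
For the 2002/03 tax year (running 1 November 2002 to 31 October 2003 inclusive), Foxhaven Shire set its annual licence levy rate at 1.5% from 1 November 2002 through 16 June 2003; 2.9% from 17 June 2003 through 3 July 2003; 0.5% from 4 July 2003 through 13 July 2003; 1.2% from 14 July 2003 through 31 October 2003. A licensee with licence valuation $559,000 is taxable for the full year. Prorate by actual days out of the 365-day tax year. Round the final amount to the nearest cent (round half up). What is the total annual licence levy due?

1 November 2002 – 16 June 2003: 228 days at 1.5% → $559,000 × 1.5% × 228/365 = $5,237.7534
17 June – 3 July 2003: 17 days at 2.9% → $559,000 × 2.9% × 17/365 = $755.0329
4 July – 13 July 2003: 10 days at 0.5% → $559,000 × 0.5% × 10/365 = $76.5753
14 July – 31 October 2003: 110 days at 1.2% → $559,000 × 1.2% × 110/365 = $2,021.5890
Total = $8,090.9507

$8,090.95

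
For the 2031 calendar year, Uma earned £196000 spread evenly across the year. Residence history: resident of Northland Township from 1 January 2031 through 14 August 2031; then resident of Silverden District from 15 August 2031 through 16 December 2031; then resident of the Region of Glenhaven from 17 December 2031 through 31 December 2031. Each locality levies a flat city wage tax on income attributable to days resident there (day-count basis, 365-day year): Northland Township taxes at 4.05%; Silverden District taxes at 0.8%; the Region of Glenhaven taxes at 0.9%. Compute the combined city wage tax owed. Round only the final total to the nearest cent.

£5520.22

Northland Township, 1 January – 14 August 2031: 226 days → £196000 × 4.05% × 226/365 = £4915.0356
Silverden District, 15 August – 16 December 2031: 124 days → £196000 × 0.8% × 124/365 = £532.6904
The Region of Glenhaven, 17 December – 31 December 2031: 15 days → £196000 × 0.9% × 15/365 = £72.4932
Total = £5520.2192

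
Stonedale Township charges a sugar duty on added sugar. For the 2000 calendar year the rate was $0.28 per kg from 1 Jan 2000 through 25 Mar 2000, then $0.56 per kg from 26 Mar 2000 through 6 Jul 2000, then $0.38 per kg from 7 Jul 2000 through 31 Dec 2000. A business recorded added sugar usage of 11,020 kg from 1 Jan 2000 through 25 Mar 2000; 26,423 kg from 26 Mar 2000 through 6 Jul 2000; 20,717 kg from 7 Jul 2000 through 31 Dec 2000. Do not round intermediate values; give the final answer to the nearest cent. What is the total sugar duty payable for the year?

1 Jan – 25 Mar 2000: 11,020 kg at $0.28/kg → $3085.60
26 Mar – 6 Jul 2000: 26,423 kg at $0.56/kg → $14796.88
7 Jul – 31 Dec 2000: 20,717 kg at $0.38/kg → $7872.46

$25754.94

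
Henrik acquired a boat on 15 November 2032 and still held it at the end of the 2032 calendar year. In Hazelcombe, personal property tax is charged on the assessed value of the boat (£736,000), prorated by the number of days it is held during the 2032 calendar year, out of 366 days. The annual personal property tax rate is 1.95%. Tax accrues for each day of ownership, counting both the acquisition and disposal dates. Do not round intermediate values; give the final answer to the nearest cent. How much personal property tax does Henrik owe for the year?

£1,843.02

Days held (15 November – 31 December 2032): 47 out of 366
Tax = £736,000 × 1.95% × 47/366 = £1,843.0164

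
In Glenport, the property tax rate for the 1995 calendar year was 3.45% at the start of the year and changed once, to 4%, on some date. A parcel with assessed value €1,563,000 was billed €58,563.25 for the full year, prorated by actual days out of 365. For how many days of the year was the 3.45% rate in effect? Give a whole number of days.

168 days

Let d = days at the first rate; then 365 − d days at the second rate.
€1,563,000 × [3.45%·d + 4%·(365−d)] / 365 = €58,563.25
Solving gives d = 168, so the new rate took effect on 18 June 1995.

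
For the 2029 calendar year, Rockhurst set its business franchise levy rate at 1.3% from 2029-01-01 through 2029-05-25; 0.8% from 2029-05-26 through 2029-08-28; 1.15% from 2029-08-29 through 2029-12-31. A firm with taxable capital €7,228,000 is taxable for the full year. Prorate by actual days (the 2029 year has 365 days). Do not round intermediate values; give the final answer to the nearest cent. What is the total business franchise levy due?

2029-01-01 to 2029-05-25: 145 days at 1.3% → €7,228,000 × 1.3% × 145/365 = €37,328.1644
2029-05-26 to 2029-08-28: 95 days at 0.8% → €7,228,000 × 0.8% × 95/365 = €15,050.0822
2029-08-29 to 2029-12-31: 125 days at 1.15% → €7,228,000 × 1.15% × 125/365 = €28,466.4384
Total = €80,844.6849

€80,844.68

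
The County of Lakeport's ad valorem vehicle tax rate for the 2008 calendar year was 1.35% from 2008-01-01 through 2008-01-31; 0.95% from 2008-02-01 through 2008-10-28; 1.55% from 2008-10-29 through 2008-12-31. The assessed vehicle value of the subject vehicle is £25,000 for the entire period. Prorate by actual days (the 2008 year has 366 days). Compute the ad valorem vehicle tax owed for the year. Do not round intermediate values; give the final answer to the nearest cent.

2008-01-01 to 2008-01-31: 31 days at 1.35% → £25,000 × 1.35% × 31/366 = £28.5861
2008-02-01 to 2008-10-28: 271 days at 0.95% → £25,000 × 0.95% × 271/366 = £175.8538
2008-10-29 to 2008-12-31: 64 days at 1.55% → £25,000 × 1.55% × 64/366 = £67.7596
Total = £272.1995

£272.20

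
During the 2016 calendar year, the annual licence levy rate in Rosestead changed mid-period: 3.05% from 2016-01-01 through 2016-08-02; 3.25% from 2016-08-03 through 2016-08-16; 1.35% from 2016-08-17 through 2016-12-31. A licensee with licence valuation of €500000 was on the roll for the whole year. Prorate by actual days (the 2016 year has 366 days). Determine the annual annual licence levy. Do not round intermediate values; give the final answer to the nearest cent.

€12106.56

2016-01-01 to 2016-08-02: 215 days at 3.05% → €500000 × 3.05% × 215/366 = €8958.3333
2016-08-03 to 2016-08-16: 14 days at 3.25% → €500000 × 3.25% × 14/366 = €621.5847
2016-08-17 to 2016-12-31: 137 days at 1.35% → €500000 × 1.35% × 137/366 = €2526.6393
Total = €12106.5574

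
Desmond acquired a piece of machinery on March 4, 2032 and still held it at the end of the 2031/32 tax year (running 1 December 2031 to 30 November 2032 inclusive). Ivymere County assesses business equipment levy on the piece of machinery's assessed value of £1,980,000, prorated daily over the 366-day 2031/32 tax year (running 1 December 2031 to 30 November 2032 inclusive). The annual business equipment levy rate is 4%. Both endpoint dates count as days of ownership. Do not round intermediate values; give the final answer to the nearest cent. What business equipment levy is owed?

Days held (March 4 – November 30, 2032): 272 out of 366
Tax = £1,980,000 × 4% × 272/366 = £58,859.0164

£58,859.02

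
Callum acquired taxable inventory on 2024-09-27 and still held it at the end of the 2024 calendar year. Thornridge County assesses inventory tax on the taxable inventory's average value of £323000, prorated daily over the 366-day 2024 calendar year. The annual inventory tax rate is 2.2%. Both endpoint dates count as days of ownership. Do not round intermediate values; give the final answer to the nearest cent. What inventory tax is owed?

Days held (2024-09-27 to 2024-12-31): 96 out of 366
Tax = £323000 × 2.2% × 96/366 = £1863.8689

£1863.87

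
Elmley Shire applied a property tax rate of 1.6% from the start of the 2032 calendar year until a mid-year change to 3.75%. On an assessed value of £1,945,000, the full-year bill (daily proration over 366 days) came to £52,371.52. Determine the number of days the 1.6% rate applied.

180 days

Let d = days at the first rate; then 366 − d days at the second rate.
£1,945,000 × [1.6%·d + 3.75%·(366−d)] / 366 = £52,371.52
Solving gives d = 180, so the new rate took effect on 29 June 2032.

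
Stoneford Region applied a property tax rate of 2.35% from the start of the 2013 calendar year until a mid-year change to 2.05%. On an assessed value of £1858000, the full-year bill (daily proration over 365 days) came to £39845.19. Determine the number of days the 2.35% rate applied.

115 days

Let d = days at the first rate; then 365 − d days at the second rate.
£1858000 × [2.35%·d + 2.05%·(365−d)] / 365 = £39845.19
Solving gives d = 115, so the new rate took effect on 26 Apr 2013.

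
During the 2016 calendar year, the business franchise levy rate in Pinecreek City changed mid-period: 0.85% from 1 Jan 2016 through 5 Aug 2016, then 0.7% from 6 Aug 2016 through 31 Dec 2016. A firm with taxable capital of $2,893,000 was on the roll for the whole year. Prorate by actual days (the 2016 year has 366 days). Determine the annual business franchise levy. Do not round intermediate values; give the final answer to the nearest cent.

$22,835.73

1 Jan – 5 Aug 2016: 218 days at 0.85% → $2,893,000 × 0.85% × 218/366 = $14,646.8005
6 Aug – 31 Dec 2016: 148 days at 0.7% → $2,893,000 × 0.7% × 148/366 = $8,188.9290
Total = $22,835.7295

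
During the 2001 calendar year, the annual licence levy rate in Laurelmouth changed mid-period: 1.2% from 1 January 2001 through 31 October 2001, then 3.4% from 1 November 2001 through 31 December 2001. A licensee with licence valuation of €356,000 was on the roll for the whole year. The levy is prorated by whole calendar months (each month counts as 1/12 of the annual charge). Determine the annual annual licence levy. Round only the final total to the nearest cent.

€5,577.33

1 January – 31 October 2001: 10 months at 1.2% → €356,000 × 1.2% × 10/12 = €3,560.0000
1 November – 31 December 2001: 2 months at 3.4% → €356,000 × 3.4% × 2/12 = €2,017.3333
Total = €5,577.3333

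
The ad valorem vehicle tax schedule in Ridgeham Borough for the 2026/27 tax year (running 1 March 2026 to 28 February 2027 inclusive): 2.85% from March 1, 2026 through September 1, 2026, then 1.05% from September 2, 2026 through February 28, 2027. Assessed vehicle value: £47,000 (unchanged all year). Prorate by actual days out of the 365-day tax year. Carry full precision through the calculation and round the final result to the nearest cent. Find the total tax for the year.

£922.29

March 1 – September 1, 2026: 185 days at 2.85% → £47,000 × 2.85% × 185/365 = £678.9247
September 2, 2026 – February 28, 2027: 180 days at 1.05% → £47,000 × 1.05% × 180/365 = £243.3699
Total = £922.2945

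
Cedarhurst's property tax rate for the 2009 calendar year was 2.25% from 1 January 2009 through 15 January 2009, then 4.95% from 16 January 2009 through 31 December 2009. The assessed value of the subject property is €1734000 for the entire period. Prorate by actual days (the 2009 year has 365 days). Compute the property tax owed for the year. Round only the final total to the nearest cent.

€83908.97

1 January – 15 January 2009: 15 days at 2.25% → €1734000 × 2.25% × 15/365 = €1603.3562
16 January – 31 December 2009: 350 days at 4.95% → €1734000 × 4.95% × 350/365 = €82305.6164
Total = €83908.9726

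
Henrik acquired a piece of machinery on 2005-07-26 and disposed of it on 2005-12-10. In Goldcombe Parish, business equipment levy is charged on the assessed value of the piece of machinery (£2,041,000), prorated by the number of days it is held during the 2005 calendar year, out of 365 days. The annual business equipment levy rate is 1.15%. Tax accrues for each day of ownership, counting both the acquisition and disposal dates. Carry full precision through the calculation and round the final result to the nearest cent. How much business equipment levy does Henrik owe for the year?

£8,874.16

Days held (2005-07-26 to 2005-12-10): 138 out of 365
Tax = £2,041,000 × 1.15% × 138/365 = £8,874.1562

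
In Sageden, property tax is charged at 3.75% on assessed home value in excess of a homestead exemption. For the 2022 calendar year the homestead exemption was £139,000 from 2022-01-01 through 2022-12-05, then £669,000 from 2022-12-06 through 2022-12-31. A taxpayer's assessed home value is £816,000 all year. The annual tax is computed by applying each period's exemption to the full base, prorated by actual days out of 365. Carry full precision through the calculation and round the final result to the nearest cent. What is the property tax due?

2022-01-01 to 2022-12-05: 339 days, exemption £139,000 → (£816,000 − £139,000) × 3.75% × 339/365 = £23,579.0753
2022-12-06 to 2022-12-31: 26 days, exemption £669,000 → (£816,000 − £669,000) × 3.75% × 26/365 = £392.6712
Total = £23,971.7466

£23,971.75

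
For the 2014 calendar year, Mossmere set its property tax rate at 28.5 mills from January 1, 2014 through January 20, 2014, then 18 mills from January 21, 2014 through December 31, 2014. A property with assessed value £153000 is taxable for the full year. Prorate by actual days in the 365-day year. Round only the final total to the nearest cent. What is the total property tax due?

£2842.03

January 1 – January 20, 2014: 20 days at 28.5 mills → £153000 × 2.85% × 20/365 = £238.9315
January 21 – December 31, 2014: 345 days at 18 mills → £153000 × 1.8% × 345/365 = £2603.0959
Total = £2842.0274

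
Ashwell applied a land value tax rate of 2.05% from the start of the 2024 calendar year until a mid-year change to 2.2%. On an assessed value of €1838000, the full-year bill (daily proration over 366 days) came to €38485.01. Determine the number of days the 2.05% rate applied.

Let d = days at the first rate; then 366 − d days at the second rate.
€1838000 × [2.05%·d + 2.2%·(366−d)] / 366 = €38485.01
Solving gives d = 259, so the new rate took effect on 16 Sep 2024.

259 days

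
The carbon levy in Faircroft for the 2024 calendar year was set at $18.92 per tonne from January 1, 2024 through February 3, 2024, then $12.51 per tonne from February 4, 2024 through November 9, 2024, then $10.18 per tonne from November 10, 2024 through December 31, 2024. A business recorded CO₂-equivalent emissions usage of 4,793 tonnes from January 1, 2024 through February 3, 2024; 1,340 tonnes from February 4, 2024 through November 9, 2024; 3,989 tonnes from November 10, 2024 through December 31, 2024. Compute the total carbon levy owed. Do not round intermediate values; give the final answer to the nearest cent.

$148,054.98

January 1 – February 3, 2024: 4,793 tonnes at $18.92/tonne → $90,683.56
February 4 – November 9, 2024: 1,340 tonnes at $12.51/tonne → $16,763.40
November 10 – December 31, 2024: 3,989 tonnes at $10.18/tonne → $40,608.02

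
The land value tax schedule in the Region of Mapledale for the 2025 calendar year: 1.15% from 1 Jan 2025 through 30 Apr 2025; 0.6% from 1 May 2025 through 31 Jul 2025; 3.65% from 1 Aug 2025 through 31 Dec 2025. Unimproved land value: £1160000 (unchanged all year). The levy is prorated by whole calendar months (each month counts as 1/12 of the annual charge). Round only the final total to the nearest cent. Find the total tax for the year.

1 Jan – 30 Apr 2025: 4 months at 1.15% → £1160000 × 1.15% × 4/12 = £4446.6667
1 May – 31 Jul 2025: 3 months at 0.6% → £1160000 × 0.6% × 3/12 = £1740.0000
1 Aug – 31 Dec 2025: 5 months at 3.65% → £1160000 × 3.65% × 5/12 = £17641.6667
Total = £23828.3333

£23828.33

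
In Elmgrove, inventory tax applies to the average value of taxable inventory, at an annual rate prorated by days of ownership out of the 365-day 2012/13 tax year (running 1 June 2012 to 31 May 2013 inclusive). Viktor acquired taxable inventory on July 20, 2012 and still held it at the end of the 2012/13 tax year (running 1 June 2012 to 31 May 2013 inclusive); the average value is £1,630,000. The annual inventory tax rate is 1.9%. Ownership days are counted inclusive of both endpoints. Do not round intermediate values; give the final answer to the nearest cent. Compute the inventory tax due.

£26,812.38

Days held (July 20, 2012 – May 31, 2013): 316 out of 365
Tax = £1,630,000 × 1.9% × 316/365 = £26,812.3836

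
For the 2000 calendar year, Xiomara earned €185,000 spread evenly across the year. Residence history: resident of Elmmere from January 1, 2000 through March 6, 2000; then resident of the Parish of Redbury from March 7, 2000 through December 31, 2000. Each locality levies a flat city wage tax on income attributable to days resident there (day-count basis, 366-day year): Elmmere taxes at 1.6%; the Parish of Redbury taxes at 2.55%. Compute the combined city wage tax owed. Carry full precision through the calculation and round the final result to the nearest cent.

€4,400.57

Elmmere, January 1 – March 6, 2000: 66 days → €185,000 × 1.6% × 66/366 = €533.7705
The Parish of Redbury, March 7 – December 31, 2000: 300 days → €185,000 × 2.55% × 300/366 = €3,866.8033
Total = €4,400.5738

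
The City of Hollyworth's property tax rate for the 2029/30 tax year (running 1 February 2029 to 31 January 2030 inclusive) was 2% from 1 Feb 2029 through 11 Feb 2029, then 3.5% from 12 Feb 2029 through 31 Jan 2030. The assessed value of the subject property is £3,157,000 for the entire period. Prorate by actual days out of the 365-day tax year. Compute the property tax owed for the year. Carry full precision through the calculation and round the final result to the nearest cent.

£109,067.86

1 Feb – 11 Feb 2029: 11 days at 2% → £3,157,000 × 2% × 11/365 = £1,902.8493
12 Feb 2029 – 31 Jan 2030: 354 days at 3.5% → £3,157,000 × 3.5% × 354/365 = £107,165.0137
Total = £109,067.8630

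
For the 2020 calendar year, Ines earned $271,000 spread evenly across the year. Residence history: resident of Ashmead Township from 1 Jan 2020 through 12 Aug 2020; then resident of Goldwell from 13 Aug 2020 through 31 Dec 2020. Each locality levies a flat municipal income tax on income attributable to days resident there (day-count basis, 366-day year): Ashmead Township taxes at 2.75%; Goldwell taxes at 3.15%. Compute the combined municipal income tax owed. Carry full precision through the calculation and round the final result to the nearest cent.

$7,870.11

Ashmead Township, 1 Jan – 12 Aug 2020: 225 days → $271,000 × 2.75% × 225/366 = $4,581.4549
Goldwell, 13 Aug – 31 Dec 2020: 141 days → $271,000 × 3.15% × 141/366 = $3,288.6516
Total = $7,870.1066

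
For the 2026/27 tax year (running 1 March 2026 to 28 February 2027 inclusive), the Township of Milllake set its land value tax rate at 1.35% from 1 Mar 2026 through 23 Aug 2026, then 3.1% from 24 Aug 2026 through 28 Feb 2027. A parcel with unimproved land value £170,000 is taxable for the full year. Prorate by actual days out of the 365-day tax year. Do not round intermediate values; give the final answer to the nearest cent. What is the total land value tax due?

£3,835.48

1 Mar – 23 Aug 2026: 176 days at 1.35% → £170,000 × 1.35% × 176/365 = £1,106.6301
24 Aug 2026 – 28 Feb 2027: 189 days at 3.1% → £170,000 × 3.1% × 189/365 = £2,728.8493
Total = £3,835.4795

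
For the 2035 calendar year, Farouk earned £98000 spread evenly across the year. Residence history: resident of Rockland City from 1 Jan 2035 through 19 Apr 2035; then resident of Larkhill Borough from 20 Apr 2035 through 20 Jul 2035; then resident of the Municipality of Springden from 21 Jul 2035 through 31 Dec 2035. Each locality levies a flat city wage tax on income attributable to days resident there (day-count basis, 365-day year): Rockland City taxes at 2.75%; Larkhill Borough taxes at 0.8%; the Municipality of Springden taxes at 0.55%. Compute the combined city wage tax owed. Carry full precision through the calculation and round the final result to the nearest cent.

£1244.60

Rockland City, 1 Jan – 19 Apr 2035: 109 days → £98000 × 2.75% × 109/365 = £804.8082
Larkhill Borough, 20 Apr – 20 Jul 2035: 92 days → £98000 × 0.8% × 92/365 = £197.6110
The Municipality of Springden, 21 Jul – 31 Dec 2035: 164 days → £98000 × 0.55% × 164/365 = £242.1808
Total = £1244.6000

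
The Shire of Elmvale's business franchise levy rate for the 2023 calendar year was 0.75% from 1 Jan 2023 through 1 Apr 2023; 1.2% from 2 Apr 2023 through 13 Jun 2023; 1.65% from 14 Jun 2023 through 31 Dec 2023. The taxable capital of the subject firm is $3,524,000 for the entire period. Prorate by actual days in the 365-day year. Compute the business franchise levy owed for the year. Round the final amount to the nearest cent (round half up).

1 Jan – 1 Apr 2023: 91 days at 0.75% → $3,524,000 × 0.75% × 91/365 = $6,589.3973
2 Apr – 13 Jun 2023: 73 days at 1.2% → $3,524,000 × 1.2% × 73/365 = $8,457.6000
14 Jun – 31 Dec 2023: 201 days at 1.65% → $3,524,000 × 1.65% × 201/365 = $32,020.1260
Total = $47,067.1233

$47,067.12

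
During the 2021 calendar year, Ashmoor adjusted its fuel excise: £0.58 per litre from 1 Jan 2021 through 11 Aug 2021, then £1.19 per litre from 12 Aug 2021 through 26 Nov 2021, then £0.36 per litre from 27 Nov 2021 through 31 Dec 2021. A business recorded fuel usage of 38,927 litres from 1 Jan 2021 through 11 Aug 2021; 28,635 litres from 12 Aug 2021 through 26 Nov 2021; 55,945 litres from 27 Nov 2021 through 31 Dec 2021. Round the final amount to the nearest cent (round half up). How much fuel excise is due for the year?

1 Jan – 11 Aug 2021: 38,927 litres at £0.58/litre → £22,577.66
12 Aug – 26 Nov 2021: 28,635 litres at £1.19/litre → £34,075.65
27 Nov – 31 Dec 2021: 55,945 litres at £0.36/litre → £20,140.20

£76,793.51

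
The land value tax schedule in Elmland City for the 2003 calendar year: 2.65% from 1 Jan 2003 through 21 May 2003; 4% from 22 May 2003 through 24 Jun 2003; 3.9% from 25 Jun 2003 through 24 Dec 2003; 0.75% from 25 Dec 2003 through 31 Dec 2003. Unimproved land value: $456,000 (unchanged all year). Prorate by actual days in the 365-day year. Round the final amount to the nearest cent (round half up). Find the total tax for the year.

1 Jan – 21 May 2003: 141 days at 2.65% → $456,000 × 2.65% × 141/365 = $4,668.0658
22 May – 24 Jun 2003: 34 days at 4% → $456,000 × 4% × 34/365 = $1,699.0685
25 Jun – 24 Dec 2003: 183 days at 3.9% → $456,000 × 3.9% × 183/365 = $8,916.3616
25 Dec – 31 Dec 2003: 7 days at 0.75% → $456,000 × 0.75% × 7/365 = $65.5890
Total = $15,349.0849

$15,349.08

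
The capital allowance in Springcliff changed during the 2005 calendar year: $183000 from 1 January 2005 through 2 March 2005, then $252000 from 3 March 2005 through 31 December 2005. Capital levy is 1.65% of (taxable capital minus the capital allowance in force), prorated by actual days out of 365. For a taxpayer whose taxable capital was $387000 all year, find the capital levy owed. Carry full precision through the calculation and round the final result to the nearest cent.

$2417.77

1 January – 2 March 2005: 61 days, exemption $183000 → ($387000 − $183000) × 1.65% × 61/365 = $562.5370
3 March – 31 December 2005: 304 days, exemption $252000 → ($387000 − $252000) × 1.65% × 304/365 = $1855.2329
Total = $2417.7699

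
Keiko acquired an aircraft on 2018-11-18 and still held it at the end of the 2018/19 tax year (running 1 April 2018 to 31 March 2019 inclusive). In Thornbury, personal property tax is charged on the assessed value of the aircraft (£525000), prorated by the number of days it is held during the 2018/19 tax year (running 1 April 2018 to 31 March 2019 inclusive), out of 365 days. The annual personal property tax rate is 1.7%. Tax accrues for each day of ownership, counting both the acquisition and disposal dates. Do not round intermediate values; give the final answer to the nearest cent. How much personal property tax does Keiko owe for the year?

£3276.58

Days held (2018-11-18 to 2019-03-31): 134 out of 365
Tax = £525000 × 1.7% × 134/365 = £3276.5753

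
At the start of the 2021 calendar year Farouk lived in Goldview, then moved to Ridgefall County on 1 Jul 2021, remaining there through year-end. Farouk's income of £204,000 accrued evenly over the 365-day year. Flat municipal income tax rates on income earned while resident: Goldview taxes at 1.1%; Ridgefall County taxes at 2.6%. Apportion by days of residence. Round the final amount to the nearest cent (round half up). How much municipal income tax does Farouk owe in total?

Goldview, 1 Jan – 30 Jun 2021: 181 days → £204,000 × 1.1% × 181/365 = £1,112.7781
Ridgefall County, 1 Jul – 31 Dec 2021: 184 days → £204,000 × 2.6% × 184/365 = £2,673.7973
Total = £3,786.5753

£3,786.58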